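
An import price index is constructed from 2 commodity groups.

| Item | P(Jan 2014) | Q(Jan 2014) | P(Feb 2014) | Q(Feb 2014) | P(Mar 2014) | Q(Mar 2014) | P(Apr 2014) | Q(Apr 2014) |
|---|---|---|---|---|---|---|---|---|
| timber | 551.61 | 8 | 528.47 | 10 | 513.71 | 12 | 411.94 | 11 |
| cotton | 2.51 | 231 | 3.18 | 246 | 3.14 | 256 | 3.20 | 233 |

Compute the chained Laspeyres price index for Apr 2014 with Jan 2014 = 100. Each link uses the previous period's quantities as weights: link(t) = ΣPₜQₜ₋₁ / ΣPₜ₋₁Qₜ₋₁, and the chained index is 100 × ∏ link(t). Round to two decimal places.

80.06

Link Jan 2014→Feb 2014:
ΣP(Feb 2014)Q(Jan 2014) = 528.47×8 + 3.18×231 = 4227.76 + 734.58 = 4962.34
ΣP(Jan 2014)Q(Jan 2014) = 551.61×8 + 2.51×231 = 4412.88 + 579.81 = 4992.69
link = 4962.34/4992.69 = 0.993921
Link Feb 2014→Mar 2014:
ΣP(Mar 2014)Q(Feb 2014) = 513.71×10 + 3.14×246 = 5137.1 + 772.44 = 5909.54
ΣP(Feb 2014)Q(Feb 2014) = 528.47×10 + 3.18×246 = 5284.7 + 782.28 = 6066.98
link = 5909.54/6066.98 = 0.974050
Link Mar 2014→Apr 2014:
ΣP(Apr 2014)Q(Mar 2014) = 411.94×12 + 3.20×256 = 4943.28 + 819.2 = 5762.48
ΣP(Mar 2014)Q(Mar 2014) = 513.71×12 + 3.14×256 = 6164.52 + 803.84 = 6968.36
link = 5762.48/6968.36 = 0.826949
Chained index = 100 × 0.993921 × 0.974050 × 0.826949 = 80.0593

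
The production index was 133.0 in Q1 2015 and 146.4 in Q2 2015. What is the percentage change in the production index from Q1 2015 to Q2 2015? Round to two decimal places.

10.08%

Change = (146.4 − 133.0) / 133.0 × 100
       = 13.4 / 133.0 × 100 = 10.0752%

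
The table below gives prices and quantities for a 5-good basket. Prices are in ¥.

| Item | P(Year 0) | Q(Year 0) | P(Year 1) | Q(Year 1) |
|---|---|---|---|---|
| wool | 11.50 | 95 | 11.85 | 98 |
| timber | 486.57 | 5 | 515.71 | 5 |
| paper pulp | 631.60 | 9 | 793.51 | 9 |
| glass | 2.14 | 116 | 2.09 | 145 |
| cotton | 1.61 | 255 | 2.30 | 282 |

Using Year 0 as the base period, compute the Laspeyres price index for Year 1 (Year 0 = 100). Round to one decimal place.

Laspeyres price index uses base-period quantities as weights.
ΣP(Year 1)·Q(Year 0) = 11.85×95 + 515.71×5 + 793.51×9 + 2.09×116 + 2.30×255 = 1125.75 + 2578.55 + 7141.59 + 242.44 + 586.5 = 11674.83
ΣP(Year 0)·Q(Year 0) = 11.50×95 + 486.57×5 + 631.60×9 + 2.14×116 + 1.61×255 = 1092.5 + 2432.85 + 5684.4 + 248.24 + 410.55 = 9868.54
Index = 11674.83 / 9868.54 × 100 = 118.3035

118.3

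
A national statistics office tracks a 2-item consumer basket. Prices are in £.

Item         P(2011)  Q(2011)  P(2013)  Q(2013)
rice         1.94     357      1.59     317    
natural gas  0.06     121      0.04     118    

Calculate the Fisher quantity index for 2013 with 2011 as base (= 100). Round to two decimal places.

88.88

Laspeyres component (base-period weights):
ΣP(2011)Q(2013) = 1.94×317 + 0.06×118 = 614.98 + 7.08 = 622.06
ΣP(2011)Q(2011) = 1.94×357 + 0.06×121 = 692.58 + 7.26 = 699.84
L = 622.06 / 699.84 × 100 = 88.8860
Paasche component (current-period weights):
ΣP(2013)Q(2013) = 1.59×317 + 0.04×118 = 504.03 + 4.72 = 508.75
ΣP(2013)Q(2011) = 1.59×357 + 0.04×121 = 567.63 + 4.84 = 572.47
P = 508.75 / 572.47 × 100 = 88.8693
Fisher = √(L × P) = √(88.8860 × 88.8693) = 88.8777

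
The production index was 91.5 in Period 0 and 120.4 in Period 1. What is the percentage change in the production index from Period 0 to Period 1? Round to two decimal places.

Change = (120.4 − 91.5) / 91.5 × 100
       = 28.9 / 91.5 × 100 = 31.5847%

31.58%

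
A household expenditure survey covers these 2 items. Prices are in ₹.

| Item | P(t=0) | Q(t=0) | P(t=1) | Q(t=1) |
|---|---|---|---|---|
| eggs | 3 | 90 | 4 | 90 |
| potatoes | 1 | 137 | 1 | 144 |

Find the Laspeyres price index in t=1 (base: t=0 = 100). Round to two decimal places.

122.11

Laspeyres price index uses base-period quantities as weights.
ΣP(t=1)·Q(t=0) = 4×90 + 1×137 = 360 + 137 = 497
ΣP(t=0)·Q(t=0) = 3×90 + 1×137 = 270 + 137 = 407
Index = 497 / 407 × 100 = 122.1130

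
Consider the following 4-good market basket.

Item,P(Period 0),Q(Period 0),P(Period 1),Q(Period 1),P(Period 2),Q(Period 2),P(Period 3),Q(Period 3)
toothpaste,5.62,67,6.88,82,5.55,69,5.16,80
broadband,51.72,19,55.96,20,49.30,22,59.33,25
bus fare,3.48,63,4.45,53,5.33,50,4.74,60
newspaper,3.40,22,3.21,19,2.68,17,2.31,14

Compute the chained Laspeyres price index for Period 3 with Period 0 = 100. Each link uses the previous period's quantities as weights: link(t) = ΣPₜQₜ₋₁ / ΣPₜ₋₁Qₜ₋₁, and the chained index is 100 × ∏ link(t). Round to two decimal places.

110.66

Link Period 0→Period 1:
ΣP(Period 1)Q(Period 0) = 6.88×67 + 55.96×19 + 4.45×63 + 3.21×22 = 460.96 + 1063.24 + 280.35 + 70.62 = 1875.17
ΣP(Period 0)Q(Period 0) = 5.62×67 + 51.72×19 + 3.48×63 + 3.40×22 = 376.54 + 982.68 + 219.24 + 74.8 = 1653.26
link = 1875.17/1653.26 = 1.134226
Link Period 1→Period 2:
ΣP(Period 2)Q(Period 1) = 5.55×82 + 49.30×20 + 5.33×53 + 2.68×19 = 455.1 + 986 + 282.49 + 50.92 = 1774.51
ΣP(Period 1)Q(Period 1) = 6.88×82 + 55.96×20 + 4.45×53 + 3.21×19 = 564.16 + 1119.2 + 235.85 + 60.99 = 1980.2
link = 1774.51/1980.2 = 0.896127
Link Period 2→Period 3:
ΣP(Period 3)Q(Period 2) = 5.16×69 + 59.33×22 + 4.74×50 + 2.31×17 = 356.04 + 1305.26 + 237 + 39.27 = 1937.57
ΣP(Period 2)Q(Period 2) = 5.55×69 + 49.30×22 + 5.33×50 + 2.68×17 = 382.95 + 1084.6 + 266.5 + 45.56 = 1779.61
link = 1937.57/1779.61 = 1.088761
Chained index = 100 × 1.134226 × 0.896127 × 1.088761 = 110.6627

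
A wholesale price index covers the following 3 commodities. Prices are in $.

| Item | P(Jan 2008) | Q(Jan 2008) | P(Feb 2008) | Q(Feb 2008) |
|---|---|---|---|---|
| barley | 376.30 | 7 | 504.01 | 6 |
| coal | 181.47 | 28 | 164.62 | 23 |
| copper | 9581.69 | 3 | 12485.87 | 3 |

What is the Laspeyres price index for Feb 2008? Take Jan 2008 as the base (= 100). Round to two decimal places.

125.05

Laspeyres price index uses base-period quantities as weights.
ΣP(Feb 2008)·Q(Jan 2008) = 504.01×7 + 164.62×28 + 12485.87×3 = 3528.07 + 4609.36 + 37457.61 = 45595.04
ΣP(Jan 2008)·Q(Jan 2008) = 376.30×7 + 181.47×28 + 9581.69×3 = 2634.1 + 5081.16 + 28745.07 = 36460.33
Index = 45595.04 / 36460.33 × 100 = 125.0538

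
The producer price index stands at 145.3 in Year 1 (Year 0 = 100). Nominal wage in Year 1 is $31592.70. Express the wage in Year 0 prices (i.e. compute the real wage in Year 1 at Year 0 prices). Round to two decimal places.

21743.08

Real = Nominal ÷ (Index/100) = 31592.70 ÷ (145.3/100)
     = 31592.70 ÷ 1.453 = 21743.0833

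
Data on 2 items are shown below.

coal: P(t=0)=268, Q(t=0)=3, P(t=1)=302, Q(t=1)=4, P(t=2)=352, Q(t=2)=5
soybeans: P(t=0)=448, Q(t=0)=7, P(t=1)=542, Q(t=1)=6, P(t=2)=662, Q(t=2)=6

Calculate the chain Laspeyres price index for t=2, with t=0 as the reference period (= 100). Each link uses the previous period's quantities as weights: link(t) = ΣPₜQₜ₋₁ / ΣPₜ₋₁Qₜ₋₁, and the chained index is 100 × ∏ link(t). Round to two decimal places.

143.90

Link t=0→t=1:
ΣP(t=1)Q(t=0) = 302×3 + 542×7 = 906 + 3794 = 4700
ΣP(t=0)Q(t=0) = 268×3 + 448×7 = 804 + 3136 = 3940
link = 4700/3940 = 1.192893
Link t=1→t=2:
ΣP(t=2)Q(t=1) = 352×4 + 662×6 = 1408 + 3972 = 5380
ΣP(t=1)Q(t=1) = 302×4 + 542×6 = 1208 + 3252 = 4460
link = 5380/4460 = 1.206278
Chained index = 100 × 1.192893 × 1.206278 = 143.8961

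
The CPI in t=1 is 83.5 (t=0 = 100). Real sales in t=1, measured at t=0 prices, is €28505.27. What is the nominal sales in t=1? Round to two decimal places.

Nominal = Real × (Index/100) = 28505.27 × (83.5/100)
        = 28505.27 × 0.835 = 23801.9005

23801.90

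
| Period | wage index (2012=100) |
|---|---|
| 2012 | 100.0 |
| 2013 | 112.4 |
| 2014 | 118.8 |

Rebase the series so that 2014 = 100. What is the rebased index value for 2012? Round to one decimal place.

Rebased(2012) = 100.0 / 118.8 × 100 = 84.1751

84.2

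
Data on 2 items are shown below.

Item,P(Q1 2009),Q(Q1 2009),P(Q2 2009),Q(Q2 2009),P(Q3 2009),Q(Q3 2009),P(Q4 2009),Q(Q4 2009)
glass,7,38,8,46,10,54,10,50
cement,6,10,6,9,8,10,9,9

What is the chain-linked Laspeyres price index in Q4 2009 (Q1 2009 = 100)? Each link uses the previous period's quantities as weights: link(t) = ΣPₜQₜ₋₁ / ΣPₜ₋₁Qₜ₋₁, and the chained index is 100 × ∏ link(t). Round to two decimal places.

Link Q1 2009→Q2 2009:
ΣP(Q2 2009)Q(Q1 2009) = 8×38 + 6×10 = 304 + 60 = 364
ΣP(Q1 2009)Q(Q1 2009) = 7×38 + 6×10 = 266 + 60 = 326
link = 364/326 = 1.116564
Link Q2 2009→Q3 2009:
ΣP(Q3 2009)Q(Q2 2009) = 10×46 + 8×9 = 460 + 72 = 532
ΣP(Q2 2009)Q(Q2 2009) = 8×46 + 6×9 = 368 + 54 = 422
link = 532/422 = 1.260664
Link Q3 2009→Q4 2009:
ΣP(Q4 2009)Q(Q3 2009) = 10×54 + 9×10 = 540 + 90 = 630
ΣP(Q3 2009)Q(Q3 2009) = 10×54 + 8×10 = 540 + 80 = 620
link = 630/620 = 1.016129
Chained index = 100 × 1.116564 × 1.260664 × 1.016129 = 143.0315

143.03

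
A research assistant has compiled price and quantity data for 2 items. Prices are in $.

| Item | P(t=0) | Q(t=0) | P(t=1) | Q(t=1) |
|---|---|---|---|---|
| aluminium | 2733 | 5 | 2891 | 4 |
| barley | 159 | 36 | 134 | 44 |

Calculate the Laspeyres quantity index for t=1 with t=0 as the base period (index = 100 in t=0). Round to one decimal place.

92.5

Laspeyres quantity index uses base-period prices as weights.
ΣP(t=0)·Q(t=1) = 2733×4 + 159×44 = 10932 + 6996 = 17928
ΣP(t=0)·Q(t=0) = 2733×5 + 159×36 = 13665 + 5724 = 19389
Index = 17928 / 19389 × 100 = 92.4648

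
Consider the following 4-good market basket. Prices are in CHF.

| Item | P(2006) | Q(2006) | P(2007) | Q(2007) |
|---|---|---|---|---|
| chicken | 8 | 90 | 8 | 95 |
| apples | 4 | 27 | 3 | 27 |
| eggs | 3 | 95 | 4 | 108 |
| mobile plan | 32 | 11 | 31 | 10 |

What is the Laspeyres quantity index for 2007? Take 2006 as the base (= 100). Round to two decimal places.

103.21

Laspeyres quantity index uses base-period prices as weights.
ΣP(2006)·Q(2007) = 8×95 + 4×27 + 3×108 + 32×10 = 760 + 108 + 324 + 320 = 1512
ΣP(2006)·Q(2006) = 8×90 + 4×27 + 3×95 + 32×11 = 720 + 108 + 285 + 352 = 1465
Index = 1512 / 1465 × 100 = 103.2082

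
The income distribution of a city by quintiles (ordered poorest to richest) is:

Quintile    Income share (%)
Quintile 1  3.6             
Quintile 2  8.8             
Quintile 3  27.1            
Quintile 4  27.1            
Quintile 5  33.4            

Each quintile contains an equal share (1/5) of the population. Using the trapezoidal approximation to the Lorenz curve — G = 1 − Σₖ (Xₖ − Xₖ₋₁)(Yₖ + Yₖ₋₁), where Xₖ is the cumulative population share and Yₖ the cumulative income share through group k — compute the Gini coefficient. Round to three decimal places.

0.312

Cumulative income shares Yₖ: 0.0360, 0.1240, 0.3950, 0.6660, 1.0000
Σ (Xₖ−Xₖ₋₁)(Yₖ+Yₖ₋₁) = (1/5)(0.0360+0.0000) + (1/5)(0.1240+0.0360) + (1/5)(0.3950+0.1240) + (1/5)(0.6660+0.3950) + (1/5)(1.0000+0.6660)
  = 0.0072 + 0.0320 + 0.1038 + 0.2122 + 0.3332 = 0.6884
G = 1 − 0.6884 = 0.3116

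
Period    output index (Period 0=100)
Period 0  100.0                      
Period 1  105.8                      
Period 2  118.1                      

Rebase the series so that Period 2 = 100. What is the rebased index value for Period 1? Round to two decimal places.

89.59

Rebased(Period 1) = 105.8 / 118.1 × 100 = 89.5851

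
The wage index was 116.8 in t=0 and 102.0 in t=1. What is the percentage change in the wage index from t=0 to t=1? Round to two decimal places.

Change = (102.0 − 116.8) / 116.8 × 100
       = -14.8 / 116.8 × 100 = -12.6712%

-12.67%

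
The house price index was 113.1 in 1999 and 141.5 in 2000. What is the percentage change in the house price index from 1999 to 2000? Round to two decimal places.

Change = (141.5 − 113.1) / 113.1 × 100
       = 28.4 / 113.1 × 100 = 25.1105%

25.11%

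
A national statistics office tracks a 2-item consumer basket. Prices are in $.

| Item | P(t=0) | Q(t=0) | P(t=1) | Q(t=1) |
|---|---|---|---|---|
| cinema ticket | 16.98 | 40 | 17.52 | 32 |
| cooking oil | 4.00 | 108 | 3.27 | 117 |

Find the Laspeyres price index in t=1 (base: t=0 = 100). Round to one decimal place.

Laspeyres price index uses base-period quantities as weights.
ΣP(t=1)·Q(t=0) = 17.52×40 + 3.27×108 = 700.8 + 353.16 = 1053.96
ΣP(t=0)·Q(t=0) = 16.98×40 + 4.00×108 = 679.2 + 432 = 1111.2
Index = 1053.96 / 1111.2 × 100 = 94.8488

94.8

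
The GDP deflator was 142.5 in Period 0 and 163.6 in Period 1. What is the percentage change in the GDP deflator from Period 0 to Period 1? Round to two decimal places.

Change = (163.6 − 142.5) / 142.5 × 100
       = 21.1 / 142.5 × 100 = 14.8070%

14.81%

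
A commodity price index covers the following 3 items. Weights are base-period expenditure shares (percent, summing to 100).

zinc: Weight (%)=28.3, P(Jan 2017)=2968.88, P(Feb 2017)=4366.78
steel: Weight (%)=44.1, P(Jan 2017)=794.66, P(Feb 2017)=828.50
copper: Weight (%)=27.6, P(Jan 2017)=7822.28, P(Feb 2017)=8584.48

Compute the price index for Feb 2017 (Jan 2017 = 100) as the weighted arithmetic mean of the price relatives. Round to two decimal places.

117.89

zinc: 28.3 × (4366.78/2968.88) = 28.3 × 1.470851 = 41.6251
steel: 44.1 × (828.50/794.66) = 44.1 × 1.042584 = 45.9780
copper: 27.6 × (8584.48/7822.28) = 27.6 × 1.097440 = 30.2893
Index = Σ wᵢ·(p₁ᵢ/p₀ᵢ) = 41.6251 + 45.9780 + 30.2893 = 117.8924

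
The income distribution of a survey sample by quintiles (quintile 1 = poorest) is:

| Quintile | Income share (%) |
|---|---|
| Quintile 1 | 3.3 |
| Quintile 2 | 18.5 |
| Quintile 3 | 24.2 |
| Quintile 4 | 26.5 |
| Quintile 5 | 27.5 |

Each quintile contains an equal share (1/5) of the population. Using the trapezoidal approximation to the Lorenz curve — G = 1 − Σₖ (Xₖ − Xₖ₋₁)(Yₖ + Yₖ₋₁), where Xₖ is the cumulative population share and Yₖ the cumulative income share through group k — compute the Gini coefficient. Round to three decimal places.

0.226

Cumulative income shares Yₖ: 0.0330, 0.2180, 0.4600, 0.7250, 1.0000
Σ (Xₖ−Xₖ₋₁)(Yₖ+Yₖ₋₁) = (1/5)(0.0330+0.0000) + (1/5)(0.2180+0.0330) + (1/5)(0.4600+0.2180) + (1/5)(0.7250+0.4600) + (1/5)(1.0000+0.7250)
  = 0.0066 + 0.0502 + 0.1356 + 0.2370 + 0.3450 = 0.7744
G = 1 − 0.7744 = 0.2256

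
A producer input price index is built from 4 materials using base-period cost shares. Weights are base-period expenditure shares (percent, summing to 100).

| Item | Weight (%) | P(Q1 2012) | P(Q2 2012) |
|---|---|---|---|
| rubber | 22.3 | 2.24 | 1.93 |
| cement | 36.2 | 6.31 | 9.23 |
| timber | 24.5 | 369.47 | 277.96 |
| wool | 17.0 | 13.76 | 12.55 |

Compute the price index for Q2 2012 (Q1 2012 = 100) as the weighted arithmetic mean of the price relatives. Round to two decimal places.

106.10

rubber: 22.3 × (1.93/2.24) = 22.3 × 0.861607 = 19.2138
cement: 36.2 × (9.23/6.31) = 36.2 × 1.462758 = 52.9518
timber: 24.5 × (277.96/369.47) = 24.5 × 0.752321 = 18.4319
wool: 17.0 × (12.55/13.76) = 17.0 × 0.912064 = 15.5051
Index = Σ wᵢ·(p₁ᵢ/p₀ᵢ) = 19.2138 + 52.9518 + 18.4319 + 15.5051 = 106.1026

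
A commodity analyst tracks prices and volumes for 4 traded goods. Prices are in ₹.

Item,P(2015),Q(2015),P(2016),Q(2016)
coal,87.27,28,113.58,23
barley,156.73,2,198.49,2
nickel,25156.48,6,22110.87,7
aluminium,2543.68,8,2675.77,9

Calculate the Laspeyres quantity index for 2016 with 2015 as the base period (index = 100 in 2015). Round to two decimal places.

115.66

Laspeyres quantity index uses base-period prices as weights.
ΣP(2015)·Q(2016) = 87.27×23 + 156.73×2 + 25156.48×7 + 2543.68×9 = 2007.21 + 313.46 + 176095.36 + 22893.12 = 201309.15
ΣP(2015)·Q(2015) = 87.27×28 + 156.73×2 + 25156.48×6 + 2543.68×8 = 2443.56 + 313.46 + 150938.88 + 20349.44 = 174045.34
Index = 201309.15 / 174045.34 × 100 = 115.6648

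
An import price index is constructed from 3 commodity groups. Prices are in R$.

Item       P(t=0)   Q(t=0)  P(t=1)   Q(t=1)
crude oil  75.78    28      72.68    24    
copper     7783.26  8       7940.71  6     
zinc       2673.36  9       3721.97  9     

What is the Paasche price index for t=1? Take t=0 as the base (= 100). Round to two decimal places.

114.20

Paasche price index uses current-period quantities as weights.
ΣP(t=1)·Q(t=1) = 72.68×24 + 7940.71×6 + 3721.97×9 = 1744.32 + 47644.26 + 33497.73 = 82886.31
ΣP(t=0)·Q(t=1) = 75.78×24 + 7783.26×6 + 2673.36×9 = 1818.72 + 46699.56 + 24060.24 = 72578.52
Index = 82886.31 / 72578.52 × 100 = 114.2023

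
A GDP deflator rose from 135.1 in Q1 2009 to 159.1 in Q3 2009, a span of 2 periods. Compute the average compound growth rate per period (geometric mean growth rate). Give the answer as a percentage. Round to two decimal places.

Growth factor = (159.1/135.1)^(1/2) = (1.177646)^(1/2) = 1.085194
Growth rate = 1.085194 − 1 = 0.085194 = 8.5194%

8.52%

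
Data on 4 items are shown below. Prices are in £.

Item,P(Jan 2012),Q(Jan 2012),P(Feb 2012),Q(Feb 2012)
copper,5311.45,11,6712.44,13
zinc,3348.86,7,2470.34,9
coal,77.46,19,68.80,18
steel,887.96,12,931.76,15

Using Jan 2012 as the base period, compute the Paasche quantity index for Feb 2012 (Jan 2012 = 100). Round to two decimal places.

Paasche quantity index uses current-period prices as weights.
ΣP(Feb 2012)·Q(Feb 2012) = 6712.44×13 + 2470.34×9 + 68.80×18 + 931.76×15 = 87261.72 + 22233.06 + 1238.4 + 13976.4 = 124709.58
ΣP(Feb 2012)·Q(Jan 2012) = 6712.44×11 + 2470.34×7 + 68.80×19 + 931.76×12 = 73836.84 + 17292.38 + 1307.2 + 11181.12 = 103617.54
Index = 124709.58 / 103617.54 × 100 = 120.3557

120.36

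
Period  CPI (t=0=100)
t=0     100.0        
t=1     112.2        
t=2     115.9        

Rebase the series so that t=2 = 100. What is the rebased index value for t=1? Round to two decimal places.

96.81

Rebased(t=1) = 112.2 / 115.9 × 100 = 96.8076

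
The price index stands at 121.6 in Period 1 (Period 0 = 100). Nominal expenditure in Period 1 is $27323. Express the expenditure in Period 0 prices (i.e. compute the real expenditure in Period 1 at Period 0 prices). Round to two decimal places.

22469.57

Real = Nominal ÷ (Index/100) = 27323 ÷ (121.6/100)
     = 27323 ÷ 1.216 = 22469.5724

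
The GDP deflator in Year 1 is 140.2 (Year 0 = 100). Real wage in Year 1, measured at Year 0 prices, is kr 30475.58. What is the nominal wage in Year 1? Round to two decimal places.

42726.76

Nominal = Real × (Index/100) = 30475.58 × (140.2/100)
        = 30475.58 × 1.402 = 42726.7632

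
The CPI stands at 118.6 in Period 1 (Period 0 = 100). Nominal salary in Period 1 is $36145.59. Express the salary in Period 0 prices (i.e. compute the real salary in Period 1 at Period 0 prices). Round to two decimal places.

30476.89

Real = Nominal ÷ (Index/100) = 36145.59 ÷ (118.6/100)
     = 36145.59 ÷ 1.186 = 30476.8887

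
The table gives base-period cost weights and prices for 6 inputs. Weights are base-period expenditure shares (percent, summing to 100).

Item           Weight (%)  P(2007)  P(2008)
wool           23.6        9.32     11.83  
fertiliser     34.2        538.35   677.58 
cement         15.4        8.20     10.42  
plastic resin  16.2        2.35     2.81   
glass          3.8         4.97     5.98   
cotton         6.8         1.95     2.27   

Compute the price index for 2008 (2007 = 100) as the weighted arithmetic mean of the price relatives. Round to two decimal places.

124.43

wool: 23.6 × (11.83/9.32) = 23.6 × 1.269313 = 29.9558
fertiliser: 34.2 × (677.58/538.35) = 34.2 × 1.258624 = 43.0449
cement: 15.4 × (10.42/8.20) = 15.4 × 1.270732 = 19.5693
plastic resin: 16.2 × (2.81/2.35) = 16.2 × 1.195745 = 19.3711
glass: 3.8 × (5.98/4.97) = 3.8 × 1.203219 = 4.5722
cotton: 6.8 × (2.27/1.95) = 6.8 × 1.164103 = 7.9159
Index = Σ wᵢ·(p₁ᵢ/p₀ᵢ) = 29.9558 + 43.0449 + 19.5693 + 19.3711 + 4.5722 + 7.9159 = 124.4292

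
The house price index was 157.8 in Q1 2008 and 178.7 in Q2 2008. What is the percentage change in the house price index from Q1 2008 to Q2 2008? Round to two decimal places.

Change = (178.7 − 157.8) / 157.8 × 100
       = 20.9 / 157.8 × 100 = 13.2446%

13.24%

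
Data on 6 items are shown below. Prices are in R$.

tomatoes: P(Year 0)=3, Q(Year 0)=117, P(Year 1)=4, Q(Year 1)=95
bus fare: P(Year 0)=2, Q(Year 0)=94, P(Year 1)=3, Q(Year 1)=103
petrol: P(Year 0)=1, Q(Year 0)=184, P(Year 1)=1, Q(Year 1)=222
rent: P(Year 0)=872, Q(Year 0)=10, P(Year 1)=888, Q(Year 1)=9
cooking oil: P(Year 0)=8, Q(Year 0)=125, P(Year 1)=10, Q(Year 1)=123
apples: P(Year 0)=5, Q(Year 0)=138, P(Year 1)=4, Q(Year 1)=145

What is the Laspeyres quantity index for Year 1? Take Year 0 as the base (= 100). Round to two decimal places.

Laspeyres quantity index uses base-period prices as weights.
ΣP(Year 0)·Q(Year 1) = 3×95 + 2×103 + 1×222 + 872×9 + 8×123 + 5×145 = 285 + 206 + 222 + 7848 + 984 + 725 = 10270
ΣP(Year 0)·Q(Year 0) = 3×117 + 2×94 + 1×184 + 872×10 + 8×125 + 5×138 = 351 + 188 + 184 + 8720 + 1000 + 690 = 11133
Index = 10270 / 11133 × 100 = 92.2483

92.25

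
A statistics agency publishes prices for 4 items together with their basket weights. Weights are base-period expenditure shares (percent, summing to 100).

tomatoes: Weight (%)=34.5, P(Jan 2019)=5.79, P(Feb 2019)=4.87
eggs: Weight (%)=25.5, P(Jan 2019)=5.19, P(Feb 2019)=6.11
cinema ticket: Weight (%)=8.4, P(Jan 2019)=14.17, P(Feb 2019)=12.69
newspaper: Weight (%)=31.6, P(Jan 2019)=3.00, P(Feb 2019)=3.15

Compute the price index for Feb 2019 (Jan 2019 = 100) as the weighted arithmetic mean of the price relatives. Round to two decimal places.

tomatoes: 34.5 × (4.87/5.79) = 34.5 × 0.841105 = 29.0181
eggs: 25.5 × (6.11/5.19) = 25.5 × 1.177264 = 30.0202
cinema ticket: 8.4 × (12.69/14.17) = 8.4 × 0.895554 = 7.5227
newspaper: 31.6 × (3.15/3.00) = 31.6 × 1.050000 = 33.1800
Index = Σ wᵢ·(p₁ᵢ/p₀ᵢ) = 29.0181 + 30.0202 + 7.5227 + 33.1800 = 99.7410

99.74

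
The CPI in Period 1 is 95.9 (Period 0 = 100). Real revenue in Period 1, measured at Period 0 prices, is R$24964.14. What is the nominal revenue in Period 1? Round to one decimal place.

Nominal = Real × (Index/100) = 24964.14 × (95.9/100)
        = 24964.14 × 0.959 = 23940.6103

23940.6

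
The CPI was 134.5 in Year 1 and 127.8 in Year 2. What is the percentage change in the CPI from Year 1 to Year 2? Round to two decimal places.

Change = (127.8 − 134.5) / 134.5 × 100
       = -6.7 / 134.5 × 100 = -4.9814%

-4.98%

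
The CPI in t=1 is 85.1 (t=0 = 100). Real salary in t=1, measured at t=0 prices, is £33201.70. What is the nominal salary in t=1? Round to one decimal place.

28254.6

Nominal = Real × (Index/100) = 33201.70 × (85.1/100)
        = 33201.70 × 0.851 = 28254.6467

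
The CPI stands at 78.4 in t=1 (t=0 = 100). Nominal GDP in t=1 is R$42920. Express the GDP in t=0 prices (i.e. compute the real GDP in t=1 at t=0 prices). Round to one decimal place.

Real = Nominal ÷ (Index/100) = 42920 ÷ (78.4/100)
     = 42920 ÷ 0.784 = 54744.8980

54744.9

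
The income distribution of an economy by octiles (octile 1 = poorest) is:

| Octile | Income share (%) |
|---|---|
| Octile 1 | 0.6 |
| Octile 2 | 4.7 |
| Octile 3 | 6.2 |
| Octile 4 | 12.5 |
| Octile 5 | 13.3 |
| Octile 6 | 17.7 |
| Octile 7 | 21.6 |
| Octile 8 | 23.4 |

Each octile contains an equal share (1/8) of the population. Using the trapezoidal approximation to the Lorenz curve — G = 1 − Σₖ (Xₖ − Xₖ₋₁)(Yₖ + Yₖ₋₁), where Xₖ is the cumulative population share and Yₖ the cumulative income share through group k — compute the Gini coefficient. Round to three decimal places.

Cumulative income shares Yₖ: 0.0060, 0.0530, 0.1150, 0.2400, 0.3730, 0.5500, 0.7660, 1.0000
Σ (Xₖ−Xₖ₋₁)(Yₖ+Yₖ₋₁) = (1/8)(0.0060+0.0000) + (1/8)(0.0530+0.0060) + (1/8)(0.1150+0.0530) + (1/8)(0.2400+0.1150) + (1/8)(0.3730+0.2400) + (1/8)(0.5500+0.3730) + (1/8)(0.7660+0.5500) + (1/8)(1.0000+0.7660)
  = 0.0008 + 0.0074 + 0.0210 + 0.0444 + 0.0766 + 0.1154 + 0.1645 + 0.2208 = 0.6508
G = 1 − 0.6508 = 0.3492

0.349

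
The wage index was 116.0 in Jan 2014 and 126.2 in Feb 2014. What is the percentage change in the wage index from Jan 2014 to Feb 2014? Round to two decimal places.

Change = (126.2 − 116.0) / 116.0 × 100
       = 10.2 / 116.0 × 100 = 8.7931%

8.79%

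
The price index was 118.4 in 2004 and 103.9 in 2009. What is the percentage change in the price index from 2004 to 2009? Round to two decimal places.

Change = (103.9 − 118.4) / 118.4 × 100
       = -14.5 / 118.4 × 100 = -12.2466%

-12.25%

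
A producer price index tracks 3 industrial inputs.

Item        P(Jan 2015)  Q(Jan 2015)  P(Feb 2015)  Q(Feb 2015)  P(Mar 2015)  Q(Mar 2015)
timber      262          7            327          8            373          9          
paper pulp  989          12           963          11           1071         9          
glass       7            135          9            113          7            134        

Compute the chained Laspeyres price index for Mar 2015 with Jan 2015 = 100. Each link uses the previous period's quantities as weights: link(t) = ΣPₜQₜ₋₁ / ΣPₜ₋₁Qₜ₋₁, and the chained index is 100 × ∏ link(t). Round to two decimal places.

112.43

Link Jan 2015→Feb 2015:
ΣP(Feb 2015)Q(Jan 2015) = 327×7 + 963×12 + 9×135 = 2289 + 11556 + 1215 = 15060
ΣP(Jan 2015)Q(Jan 2015) = 262×7 + 989×12 + 7×135 = 1834 + 11868 + 945 = 14647
link = 15060/14647 = 1.028197
Link Feb 2015→Mar 2015:
ΣP(Mar 2015)Q(Feb 2015) = 373×8 + 1071×11 + 7×113 = 2984 + 11781 + 791 = 15556
ΣP(Feb 2015)Q(Feb 2015) = 327×8 + 963×11 + 9×113 = 2616 + 10593 + 1017 = 14226
link = 15556/14226 = 1.093491
Chained index = 100 × 1.028197 × 1.093491 = 112.4324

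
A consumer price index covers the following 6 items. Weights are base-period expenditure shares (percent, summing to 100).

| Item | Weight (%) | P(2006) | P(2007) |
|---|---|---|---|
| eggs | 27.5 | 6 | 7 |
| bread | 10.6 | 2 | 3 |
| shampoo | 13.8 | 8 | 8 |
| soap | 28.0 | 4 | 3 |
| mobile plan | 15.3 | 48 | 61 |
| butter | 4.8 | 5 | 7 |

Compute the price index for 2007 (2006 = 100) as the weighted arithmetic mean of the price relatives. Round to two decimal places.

108.95

eggs: 27.5 × (7/6) = 27.5 × 1.166667 = 32.0833
bread: 10.6 × (3/2) = 10.6 × 1.500000 = 15.9000
shampoo: 13.8 × (8/8) = 13.8 × 1.000000 = 13.8000
soap: 28.0 × (3/4) = 28.0 × 0.750000 = 21.0000
mobile plan: 15.3 × (61/48) = 15.3 × 1.270833 = 19.4438
butter: 4.8 × (7/5) = 4.8 × 1.400000 = 6.7200
Index = Σ wᵢ·(p₁ᵢ/p₀ᵢ) = 32.0833 + 15.9000 + 13.8000 + 21.0000 + 19.4438 + 6.7200 = 108.9471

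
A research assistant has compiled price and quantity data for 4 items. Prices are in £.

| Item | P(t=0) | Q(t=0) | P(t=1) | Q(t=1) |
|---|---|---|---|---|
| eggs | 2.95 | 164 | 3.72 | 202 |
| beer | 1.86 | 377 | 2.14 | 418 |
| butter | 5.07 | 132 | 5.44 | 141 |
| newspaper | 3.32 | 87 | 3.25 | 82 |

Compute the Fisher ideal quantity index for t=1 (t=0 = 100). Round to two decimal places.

110.49

Laspeyres component (base-period weights):
ΣP(t=0)Q(t=1) = 2.95×202 + 1.86×418 + 5.07×141 + 3.32×82 = 595.9 + 777.48 + 714.87 + 272.24 = 2360.49
ΣP(t=0)Q(t=0) = 2.95×164 + 1.86×377 + 5.07×132 + 3.32×87 = 483.8 + 701.22 + 669.24 + 288.84 = 2143.1
L = 2360.49 / 2143.1 × 100 = 110.1437
Paasche component (current-period weights):
ΣP(t=1)Q(t=1) = 3.72×202 + 2.14×418 + 5.44×141 + 3.25×82 = 751.44 + 894.52 + 767.04 + 266.5 = 2679.5
ΣP(t=1)Q(t=0) = 3.72×164 + 2.14×377 + 5.44×132 + 3.25×87 = 610.08 + 806.78 + 718.08 + 282.75 = 2417.69
P = 2679.5 / 2417.69 × 100 = 110.8289
Fisher = √(L × P) = √(110.1437 × 110.8289) = 110.4858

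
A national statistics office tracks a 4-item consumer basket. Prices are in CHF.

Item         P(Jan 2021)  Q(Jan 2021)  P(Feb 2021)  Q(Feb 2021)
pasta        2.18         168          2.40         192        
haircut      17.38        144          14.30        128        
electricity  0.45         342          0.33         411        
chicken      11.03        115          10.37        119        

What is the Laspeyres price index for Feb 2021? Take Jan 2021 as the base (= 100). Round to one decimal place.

Laspeyres price index uses base-period quantities as weights.
ΣP(Feb 2021)·Q(Jan 2021) = 2.40×168 + 14.30×144 + 0.33×342 + 10.37×115 = 403.2 + 2059.2 + 112.86 + 1192.55 = 3767.81
ΣP(Jan 2021)·Q(Jan 2021) = 2.18×168 + 17.38×144 + 0.45×342 + 11.03×115 = 366.24 + 2502.72 + 153.9 + 1268.45 = 4291.31
Index = 3767.81 / 4291.31 × 100 = 87.8009

87.8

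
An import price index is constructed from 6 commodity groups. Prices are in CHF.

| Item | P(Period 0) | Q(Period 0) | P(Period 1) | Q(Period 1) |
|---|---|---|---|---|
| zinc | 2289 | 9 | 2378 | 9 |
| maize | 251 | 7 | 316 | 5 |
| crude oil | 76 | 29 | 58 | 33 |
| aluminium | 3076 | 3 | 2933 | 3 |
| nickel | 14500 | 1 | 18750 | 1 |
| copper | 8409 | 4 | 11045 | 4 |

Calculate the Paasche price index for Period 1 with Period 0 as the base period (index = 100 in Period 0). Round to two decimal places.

Paasche price index uses current-period quantities as weights.
ΣP(Period 1)·Q(Period 1) = 2378×9 + 316×5 + 58×33 + 2933×3 + 18750×1 + 11045×4 = 21402 + 1580 + 1914 + 8799 + 18750 + 44180 = 96625
ΣP(Period 0)·Q(Period 1) = 2289×9 + 251×5 + 76×33 + 3076×3 + 14500×1 + 8409×4 = 20601 + 1255 + 2508 + 9228 + 14500 + 33636 = 81728
Index = 96625 / 81728 × 100 = 118.2275

118.23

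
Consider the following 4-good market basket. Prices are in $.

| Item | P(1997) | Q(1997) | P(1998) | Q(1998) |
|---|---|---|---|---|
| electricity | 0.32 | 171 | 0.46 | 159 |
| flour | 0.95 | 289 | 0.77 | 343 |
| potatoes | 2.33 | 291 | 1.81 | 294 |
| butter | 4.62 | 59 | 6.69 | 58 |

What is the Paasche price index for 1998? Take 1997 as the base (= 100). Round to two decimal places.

Paasche price index uses current-period quantities as weights.
ΣP(1998)·Q(1998) = 0.46×159 + 0.77×343 + 1.81×294 + 6.69×58 = 73.14 + 264.11 + 532.14 + 388.02 = 1257.41
ΣP(1997)·Q(1998) = 0.32×159 + 0.95×343 + 2.33×294 + 4.62×58 = 50.88 + 325.85 + 685.02 + 267.96 = 1329.71
Index = 1257.41 / 1329.71 × 100 = 94.5627

94.56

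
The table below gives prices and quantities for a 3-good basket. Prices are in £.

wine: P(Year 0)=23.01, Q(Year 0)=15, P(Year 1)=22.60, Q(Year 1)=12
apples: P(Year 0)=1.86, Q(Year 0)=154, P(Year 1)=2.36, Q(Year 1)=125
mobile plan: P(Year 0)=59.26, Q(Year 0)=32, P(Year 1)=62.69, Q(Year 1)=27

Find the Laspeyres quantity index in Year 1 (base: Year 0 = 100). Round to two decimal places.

Laspeyres quantity index uses base-period prices as weights.
ΣP(Year 0)·Q(Year 1) = 23.01×12 + 1.86×125 + 59.26×27 = 276.12 + 232.5 + 1600.02 = 2108.64
ΣP(Year 0)·Q(Year 0) = 23.01×15 + 1.86×154 + 59.26×32 = 345.15 + 286.44 + 1896.32 = 2527.91
Index = 2108.64 / 2527.91 × 100 = 83.4144

83.41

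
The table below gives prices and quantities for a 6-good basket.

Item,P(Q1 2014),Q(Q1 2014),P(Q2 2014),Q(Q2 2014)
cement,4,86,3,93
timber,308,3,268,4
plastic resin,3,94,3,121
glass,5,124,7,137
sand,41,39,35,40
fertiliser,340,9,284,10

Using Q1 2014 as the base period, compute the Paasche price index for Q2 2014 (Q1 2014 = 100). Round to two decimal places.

89.87

Paasche price index uses current-period quantities as weights.
ΣP(Q2 2014)·Q(Q2 2014) = 3×93 + 268×4 + 3×121 + 7×137 + 35×40 + 284×10 = 279 + 1072 + 363 + 959 + 1400 + 2840 = 6913
ΣP(Q1 2014)·Q(Q2 2014) = 4×93 + 308×4 + 3×121 + 5×137 + 41×40 + 340×10 = 372 + 1232 + 363 + 685 + 1640 + 3400 = 7692
Index = 6913 / 7692 × 100 = 89.8726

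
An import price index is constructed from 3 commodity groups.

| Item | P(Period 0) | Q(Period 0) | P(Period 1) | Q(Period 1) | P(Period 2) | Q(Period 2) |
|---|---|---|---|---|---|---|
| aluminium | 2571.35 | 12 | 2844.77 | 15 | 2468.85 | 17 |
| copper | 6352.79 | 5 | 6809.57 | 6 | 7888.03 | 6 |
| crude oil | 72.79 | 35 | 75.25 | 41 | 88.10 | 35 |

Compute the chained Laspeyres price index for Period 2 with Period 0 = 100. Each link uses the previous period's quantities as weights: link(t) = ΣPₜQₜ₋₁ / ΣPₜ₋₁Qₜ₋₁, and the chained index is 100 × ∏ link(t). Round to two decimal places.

110.38

Link Period 0→Period 1:
ΣP(Period 1)Q(Period 0) = 2844.77×12 + 6809.57×5 + 75.25×35 = 34137.24 + 34047.85 + 2633.75 = 70818.84
ΣP(Period 0)Q(Period 0) = 2571.35×12 + 6352.79×5 + 72.79×35 = 30856.2 + 31763.95 + 2547.65 = 65167.8
link = 70818.84/65167.8 = 1.086715
Link Period 1→Period 2:
ΣP(Period 2)Q(Period 1) = 2468.85×15 + 7888.03×6 + 88.10×41 = 37032.75 + 47328.18 + 3612.1 = 87973.03
ΣP(Period 1)Q(Period 1) = 2844.77×15 + 6809.57×6 + 75.25×41 = 42671.55 + 40857.42 + 3085.25 = 86614.22
link = 87973.03/86614.22 = 1.015688
Chained index = 100 × 1.086715 × 1.015688 = 110.3764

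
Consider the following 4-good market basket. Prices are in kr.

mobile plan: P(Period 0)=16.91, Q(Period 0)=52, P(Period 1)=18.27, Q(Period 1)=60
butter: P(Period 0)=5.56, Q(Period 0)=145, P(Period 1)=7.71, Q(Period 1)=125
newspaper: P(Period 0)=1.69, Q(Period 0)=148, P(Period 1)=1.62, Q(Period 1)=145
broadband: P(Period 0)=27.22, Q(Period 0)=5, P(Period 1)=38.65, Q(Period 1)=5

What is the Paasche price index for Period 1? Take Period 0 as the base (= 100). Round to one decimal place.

119.0

Paasche price index uses current-period quantities as weights.
ΣP(Period 1)·Q(Period 1) = 18.27×60 + 7.71×125 + 1.62×145 + 38.65×5 = 1096.2 + 963.75 + 234.9 + 193.25 = 2488.1
ΣP(Period 0)·Q(Period 1) = 16.91×60 + 5.56×125 + 1.69×145 + 27.22×5 = 1014.6 + 695 + 245.05 + 136.1 = 2090.75
Index = 2488.1 / 2090.75 × 100 = 119.0051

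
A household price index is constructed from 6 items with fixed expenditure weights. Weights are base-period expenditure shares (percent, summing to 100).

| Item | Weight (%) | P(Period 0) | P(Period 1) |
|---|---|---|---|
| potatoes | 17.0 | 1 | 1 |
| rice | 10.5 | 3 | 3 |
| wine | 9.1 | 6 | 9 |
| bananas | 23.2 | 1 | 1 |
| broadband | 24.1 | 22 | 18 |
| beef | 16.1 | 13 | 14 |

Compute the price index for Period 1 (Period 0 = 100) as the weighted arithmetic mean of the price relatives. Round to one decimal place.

101.4

potatoes: 17.0 × (1/1) = 17.0 × 1.000000 = 17.0000
rice: 10.5 × (3/3) = 10.5 × 1.000000 = 10.5000
wine: 9.1 × (9/6) = 9.1 × 1.500000 = 13.6500
bananas: 23.2 × (1/1) = 23.2 × 1.000000 = 23.2000
broadband: 24.1 × (18/22) = 24.1 × 0.818182 = 19.7182
beef: 16.1 × (14/13) = 16.1 × 1.076923 = 17.3385
Index = Σ wᵢ·(p₁ᵢ/p₀ᵢ) = 17.0000 + 10.5000 + 13.6500 + 23.2000 + 19.7182 + 17.3385 = 101.4066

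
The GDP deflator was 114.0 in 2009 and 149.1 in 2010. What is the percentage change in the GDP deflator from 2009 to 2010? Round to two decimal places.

30.79%

Change = (149.1 − 114.0) / 114.0 × 100
       = 35.1 / 114.0 × 100 = 30.7895%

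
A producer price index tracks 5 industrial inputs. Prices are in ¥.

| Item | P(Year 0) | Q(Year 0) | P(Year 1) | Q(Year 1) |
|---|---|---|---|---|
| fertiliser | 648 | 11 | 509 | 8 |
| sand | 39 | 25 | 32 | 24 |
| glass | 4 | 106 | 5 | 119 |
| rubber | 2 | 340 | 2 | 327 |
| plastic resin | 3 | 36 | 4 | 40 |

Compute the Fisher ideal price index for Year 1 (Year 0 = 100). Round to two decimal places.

84.01

Laspeyres component (base-period weights):
ΣP(Year 1)Q(Year 0) = 509×11 + 32×25 + 5×106 + 2×340 + 4×36 = 5599 + 800 + 530 + 680 + 144 = 7753
ΣP(Year 0)Q(Year 0) = 648×11 + 39×25 + 4×106 + 2×340 + 3×36 = 7128 + 975 + 424 + 680 + 108 = 9315
L = 7753 / 9315 × 100 = 83.2313
Paasche component (current-period weights):
ΣP(Year 1)Q(Year 1) = 509×8 + 32×24 + 5×119 + 2×327 + 4×40 = 4072 + 768 + 595 + 654 + 160 = 6249
ΣP(Year 0)Q(Year 1) = 648×8 + 39×24 + 4×119 + 2×327 + 3×40 = 5184 + 936 + 476 + 654 + 120 = 7370
P = 6249 / 7370 × 100 = 84.7897
Fisher = √(L × P) = √(83.2313 × 84.7897) = 84.0069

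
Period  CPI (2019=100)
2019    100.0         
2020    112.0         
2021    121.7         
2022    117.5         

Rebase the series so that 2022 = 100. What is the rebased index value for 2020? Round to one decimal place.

Rebased(2020) = 112.0 / 117.5 × 100 = 95.3191

95.3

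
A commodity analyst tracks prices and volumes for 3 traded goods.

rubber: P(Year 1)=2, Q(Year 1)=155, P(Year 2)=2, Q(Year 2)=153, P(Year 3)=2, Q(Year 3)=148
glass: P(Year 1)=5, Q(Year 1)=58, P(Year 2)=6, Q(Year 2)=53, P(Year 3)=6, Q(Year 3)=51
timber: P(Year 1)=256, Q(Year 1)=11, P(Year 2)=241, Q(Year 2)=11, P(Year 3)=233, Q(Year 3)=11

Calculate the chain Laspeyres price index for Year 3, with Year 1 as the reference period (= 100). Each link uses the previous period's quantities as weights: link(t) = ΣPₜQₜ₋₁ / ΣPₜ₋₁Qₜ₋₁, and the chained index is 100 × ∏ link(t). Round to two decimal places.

Link Year 1→Year 2:
ΣP(Year 2)Q(Year 1) = 2×155 + 6×58 + 241×11 = 310 + 348 + 2651 = 3309
ΣP(Year 1)Q(Year 1) = 2×155 + 5×58 + 256×11 = 310 + 290 + 2816 = 3416
link = 3309/3416 = 0.968677
Link Year 2→Year 3:
ΣP(Year 3)Q(Year 2) = 2×153 + 6×53 + 233×11 = 306 + 318 + 2563 = 3187
ΣP(Year 2)Q(Year 2) = 2×153 + 6×53 + 241×11 = 306 + 318 + 2651 = 3275
link = 3187/3275 = 0.973130
Chained index = 100 × 0.968677 × 0.973130 = 94.2648

94.26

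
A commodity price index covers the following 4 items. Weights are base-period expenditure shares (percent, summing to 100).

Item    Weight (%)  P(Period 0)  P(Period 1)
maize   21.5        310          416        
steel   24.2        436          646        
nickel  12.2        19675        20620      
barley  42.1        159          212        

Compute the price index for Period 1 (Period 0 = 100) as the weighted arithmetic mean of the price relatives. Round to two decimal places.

maize: 21.5 × (416/310) = 21.5 × 1.341935 = 28.8516
steel: 24.2 × (646/436) = 24.2 × 1.481651 = 35.8560
nickel: 12.2 × (20620/19675) = 12.2 × 1.048030 = 12.7860
barley: 42.1 × (212/159) = 42.1 × 1.333333 = 56.1333
Index = Σ wᵢ·(p₁ᵢ/p₀ᵢ) = 28.8516 + 35.8560 + 12.7860 + 56.1333 = 133.6269

133.63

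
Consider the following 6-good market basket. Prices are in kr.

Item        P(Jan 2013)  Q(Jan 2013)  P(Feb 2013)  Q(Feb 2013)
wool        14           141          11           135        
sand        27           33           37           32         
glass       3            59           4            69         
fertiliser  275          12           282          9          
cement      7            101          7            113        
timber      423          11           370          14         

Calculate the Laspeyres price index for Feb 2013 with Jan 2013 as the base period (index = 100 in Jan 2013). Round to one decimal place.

95.4

Laspeyres price index uses base-period quantities as weights.
ΣP(Feb 2013)·Q(Jan 2013) = 11×141 + 37×33 + 4×59 + 282×12 + 7×101 + 370×11 = 1551 + 1221 + 236 + 3384 + 707 + 4070 = 11169
ΣP(Jan 2013)·Q(Jan 2013) = 14×141 + 27×33 + 3×59 + 275×12 + 7×101 + 423×11 = 1974 + 891 + 177 + 3300 + 707 + 4653 = 11702
Index = 11169 / 11702 × 100 = 95.4452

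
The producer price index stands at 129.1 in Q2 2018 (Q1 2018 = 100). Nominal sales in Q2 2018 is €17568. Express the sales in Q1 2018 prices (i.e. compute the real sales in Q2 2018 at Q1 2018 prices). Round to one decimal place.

Real = Nominal ÷ (Index/100) = 17568 ÷ (129.1/100)
     = 17568 ÷ 1.291 = 13608.0558

13608.1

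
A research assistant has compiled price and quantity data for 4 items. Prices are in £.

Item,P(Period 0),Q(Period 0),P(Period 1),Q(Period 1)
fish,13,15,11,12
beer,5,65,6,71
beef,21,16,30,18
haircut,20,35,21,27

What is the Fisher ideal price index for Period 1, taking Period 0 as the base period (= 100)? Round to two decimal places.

Laspeyres component (base-period weights):
ΣP(Period 1)Q(Period 0) = 11×15 + 6×65 + 30×16 + 21×35 = 165 + 390 + 480 + 735 = 1770
ΣP(Period 0)Q(Period 0) = 13×15 + 5×65 + 21×16 + 20×35 = 195 + 325 + 336 + 700 = 1556
L = 1770 / 1556 × 100 = 113.7532
Paasche component (current-period weights):
ΣP(Period 1)Q(Period 1) = 11×12 + 6×71 + 30×18 + 21×27 = 132 + 426 + 540 + 567 = 1665
ΣP(Period 0)Q(Period 1) = 13×12 + 5×71 + 21×18 + 20×27 = 156 + 355 + 378 + 540 = 1429
P = 1665 / 1429 × 100 = 116.5150
Fisher = √(L × P) = √(113.7532 × 116.5150) = 115.1258

115.13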